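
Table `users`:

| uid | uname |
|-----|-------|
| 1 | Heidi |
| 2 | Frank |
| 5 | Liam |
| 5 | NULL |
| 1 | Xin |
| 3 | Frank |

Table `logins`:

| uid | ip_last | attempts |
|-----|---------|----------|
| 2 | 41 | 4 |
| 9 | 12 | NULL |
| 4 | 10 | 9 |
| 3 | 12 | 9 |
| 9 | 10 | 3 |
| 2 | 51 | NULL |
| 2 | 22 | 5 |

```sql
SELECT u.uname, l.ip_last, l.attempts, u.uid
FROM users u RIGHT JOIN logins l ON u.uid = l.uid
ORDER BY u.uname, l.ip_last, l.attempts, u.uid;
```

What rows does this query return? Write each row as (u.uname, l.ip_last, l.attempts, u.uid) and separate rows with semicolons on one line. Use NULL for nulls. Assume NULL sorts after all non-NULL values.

RIGHT JOIN keeps every row from `logins`; unmatched rows get NULL for `users`'s columns.
Matching on u.uid = l.uid.
- u row (uid=1): no match.
- u row (uid=2): matches 3 l row(s) → 3 output row(s).
- u row (uid=5): no match.
- u row (uid=5): no match.
- u row (uid=1): no match.
- u row (uid=3): matches 1 l row(s) → 1 output row(s).
- 3 l row(s) had no u match → kept, u columns NULL.
After projecting and ordering:
u.uname | l.ip_last | l.attempts | u.uid
Frank | 12 | 9 | 3
Frank | 22 | 5 | 2
Frank | 41 | 4 | 2
Frank | 51 | NULL | 2
NULL | 10 | 3 | NULL
NULL | 10 | 9 | NULL
NULL | 12 | NULL | NULL

(Frank, 12, 9, 3); (Frank, 22, 5, 2); (Frank, 41, 4, 2); (Frank, 51, NULL, 2); (NULL, 10, 3, NULL); (NULL, 10, 9, NULL); (NULL, 12, NULL, NULL)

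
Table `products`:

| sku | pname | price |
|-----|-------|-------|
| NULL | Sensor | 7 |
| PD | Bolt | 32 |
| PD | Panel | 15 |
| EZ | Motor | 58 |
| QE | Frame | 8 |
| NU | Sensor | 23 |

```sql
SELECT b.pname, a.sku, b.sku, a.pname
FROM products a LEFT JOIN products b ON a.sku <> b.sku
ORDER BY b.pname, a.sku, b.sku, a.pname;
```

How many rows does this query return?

LEFT JOIN keeps every row from `products a`; unmatched rows get NULL for `products b`'s columns.
Matching on a.sku <> b.sku. A NULL in a compared column never satisfies the condition.
- a row (sku=NULL): no match → kept, b columns NULL.
- a row (sku=PD): matches 3 b row(s) → 3 output row(s).
- a row (sku=PD): matches 3 b row(s) → 3 output row(s).
- a row (sku=EZ): matches 4 b row(s) → 4 output row(s).
- a row (sku=QE): matches 4 b row(s) → 4 output row(s).
- a row (sku=NU): matches 4 b row(s) → 4 output row(s).
Total: 18 matched + 1 padded = 19 rows.

19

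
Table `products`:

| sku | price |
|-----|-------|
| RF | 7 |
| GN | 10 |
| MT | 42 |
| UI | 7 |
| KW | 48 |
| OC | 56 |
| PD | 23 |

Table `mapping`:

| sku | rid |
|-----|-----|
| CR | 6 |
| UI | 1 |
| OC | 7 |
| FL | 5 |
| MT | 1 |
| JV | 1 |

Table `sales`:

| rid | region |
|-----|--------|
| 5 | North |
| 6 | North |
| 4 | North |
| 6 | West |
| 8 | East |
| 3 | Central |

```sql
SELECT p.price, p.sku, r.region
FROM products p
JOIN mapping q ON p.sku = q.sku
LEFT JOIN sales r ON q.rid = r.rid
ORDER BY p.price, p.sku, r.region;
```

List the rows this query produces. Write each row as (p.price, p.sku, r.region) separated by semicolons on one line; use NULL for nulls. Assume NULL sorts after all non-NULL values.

(7, UI, NULL); (42, MT, NULL); (56, OC, NULL)

Evaluate left to right. First `products p INNER JOIN mapping q` on sku: 3 row(s).
Then LEFT JOIN `sales r` on rid: each of those 3 rows is kept; rows whose q.rid has no match in r get NULL for r's columns.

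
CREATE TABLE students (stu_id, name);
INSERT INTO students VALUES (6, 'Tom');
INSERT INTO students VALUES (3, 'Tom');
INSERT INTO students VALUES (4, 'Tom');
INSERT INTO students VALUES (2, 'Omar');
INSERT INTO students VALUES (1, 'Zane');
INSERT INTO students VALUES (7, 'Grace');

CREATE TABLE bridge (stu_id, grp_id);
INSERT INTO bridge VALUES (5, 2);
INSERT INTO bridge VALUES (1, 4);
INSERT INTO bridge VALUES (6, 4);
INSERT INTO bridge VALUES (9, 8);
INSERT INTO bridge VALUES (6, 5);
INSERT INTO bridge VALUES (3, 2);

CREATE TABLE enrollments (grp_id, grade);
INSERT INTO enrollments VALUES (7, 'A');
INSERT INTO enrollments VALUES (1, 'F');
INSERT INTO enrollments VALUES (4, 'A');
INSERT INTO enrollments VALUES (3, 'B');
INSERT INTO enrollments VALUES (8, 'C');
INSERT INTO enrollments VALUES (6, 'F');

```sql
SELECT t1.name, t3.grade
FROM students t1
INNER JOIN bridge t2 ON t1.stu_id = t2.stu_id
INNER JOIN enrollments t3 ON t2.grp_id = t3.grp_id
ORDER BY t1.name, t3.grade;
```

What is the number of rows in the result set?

2

Evaluate left to right. First `students t1 INNER JOIN bridge t2` on stu_id: 4 row(s).
Then INNER JOIN `enrollments t3` on grp_id: keep only rows whose t2.grp_id appears in t3.
Result: 2 row(s).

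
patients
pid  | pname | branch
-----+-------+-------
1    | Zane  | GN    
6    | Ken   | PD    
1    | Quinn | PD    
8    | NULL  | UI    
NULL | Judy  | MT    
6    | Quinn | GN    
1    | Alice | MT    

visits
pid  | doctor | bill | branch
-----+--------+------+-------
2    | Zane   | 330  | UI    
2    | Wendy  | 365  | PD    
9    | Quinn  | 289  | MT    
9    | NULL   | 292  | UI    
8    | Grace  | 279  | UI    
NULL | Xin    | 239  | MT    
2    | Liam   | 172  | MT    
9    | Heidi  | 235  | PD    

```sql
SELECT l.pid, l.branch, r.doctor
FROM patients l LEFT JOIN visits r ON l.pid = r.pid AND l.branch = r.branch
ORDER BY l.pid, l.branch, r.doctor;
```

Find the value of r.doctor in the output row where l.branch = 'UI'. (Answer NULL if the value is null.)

Grace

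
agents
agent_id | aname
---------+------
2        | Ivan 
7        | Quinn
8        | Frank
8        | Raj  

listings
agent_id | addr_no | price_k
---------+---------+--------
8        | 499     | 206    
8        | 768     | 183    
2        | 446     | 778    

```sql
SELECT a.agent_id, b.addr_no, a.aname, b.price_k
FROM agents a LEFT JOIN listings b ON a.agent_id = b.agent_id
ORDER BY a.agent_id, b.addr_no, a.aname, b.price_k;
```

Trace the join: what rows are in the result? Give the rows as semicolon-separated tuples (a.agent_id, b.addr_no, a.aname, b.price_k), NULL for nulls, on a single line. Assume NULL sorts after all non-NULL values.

(2, 446, Ivan, 778); (7, NULL, Quinn, NULL); (8, 499, Frank, 206); (8, 499, Raj, 206); (8, 768, Frank, 183); (8, 768, Raj, 183)

LEFT JOIN keeps every row from `agents`; unmatched rows get NULL for `listings`'s columns.
Matching on a.agent_id = b.agent_id.
- a row (agent_id=2): matches 1 b row(s) → 1 output row(s).
- a row (agent_id=7): no match → kept, b columns NULL.
- a row (agent_id=8): matches 2 b row(s) → 2 output row(s).
- a row (agent_id=8): matches 2 b row(s) → 2 output row(s).
After projecting and ordering:
a.agent_id | b.addr_no | a.aname | b.price_k
2 | 446 | Ivan | 778
7 | NULL | Quinn | NULL
8 | 499 | Frank | 206
8 | 499 | Raj | 206
8 | 768 | Frank | 183
8 | 768 | Raj | 183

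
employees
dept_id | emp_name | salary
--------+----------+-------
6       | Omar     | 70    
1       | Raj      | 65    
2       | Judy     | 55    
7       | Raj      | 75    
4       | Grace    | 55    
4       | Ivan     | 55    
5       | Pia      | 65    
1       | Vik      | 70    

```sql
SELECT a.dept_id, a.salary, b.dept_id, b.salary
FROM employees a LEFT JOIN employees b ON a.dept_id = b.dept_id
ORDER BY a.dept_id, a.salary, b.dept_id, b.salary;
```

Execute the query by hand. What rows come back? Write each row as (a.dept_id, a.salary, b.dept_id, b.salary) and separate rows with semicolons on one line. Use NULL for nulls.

LEFT JOIN keeps every row from `employees a`; unmatched rows get NULL for `employees b`'s columns.
Matching on a.dept_id = b.dept_id.
- a[0] dept_id=6 → 1 match(es) in b → 1 row(s).
- a[1] dept_id=1 → 2 match(es) in b → 2 row(s).
- a[2] dept_id=2 → 1 match(es) in b → 1 row(s).
- a[3] dept_id=7 → 1 match(es) in b → 1 row(s).
- a[4] dept_id=4 → 2 match(es) in b → 2 row(s).
- a[5] dept_id=4 → 2 match(es) in b → 2 row(s).
- a[6] dept_id=5 → 1 match(es) in b → 1 row(s).
- a[7] dept_id=1 → 2 match(es) in b → 2 row(s).

(1, 65, 1, 65); (1, 65, 1, 70); (1, 70, 1, 65); (1, 70, 1, 70); (2, 55, 2, 55); (4, 55, 4, 55); (4, 55, 4, 55); (4, 55, 4, 55); (4, 55, 4, 55); (5, 65, 5, 65); (6, 70, 6, 70); (7, 75, 7, 75)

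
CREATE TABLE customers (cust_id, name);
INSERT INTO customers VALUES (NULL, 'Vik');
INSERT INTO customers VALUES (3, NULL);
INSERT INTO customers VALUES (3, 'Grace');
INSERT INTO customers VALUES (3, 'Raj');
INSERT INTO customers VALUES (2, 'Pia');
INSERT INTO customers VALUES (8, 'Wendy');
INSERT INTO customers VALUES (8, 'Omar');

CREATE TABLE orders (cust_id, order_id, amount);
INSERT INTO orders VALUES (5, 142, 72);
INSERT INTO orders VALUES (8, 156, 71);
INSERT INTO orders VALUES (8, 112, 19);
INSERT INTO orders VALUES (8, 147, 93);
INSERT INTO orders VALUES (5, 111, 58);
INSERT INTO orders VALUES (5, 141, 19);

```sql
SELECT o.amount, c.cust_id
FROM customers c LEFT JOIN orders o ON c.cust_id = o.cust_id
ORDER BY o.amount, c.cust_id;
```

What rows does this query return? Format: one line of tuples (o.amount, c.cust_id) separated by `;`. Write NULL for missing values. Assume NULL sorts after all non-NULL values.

(19, 8); (19, 8); (71, 8); (71, 8); (93, 8); (93, 8); (NULL, 2); (NULL, 3); (NULL, 3); (NULL, 3); (NULL, NULL)

LEFT JOIN keeps every row from `customers`; unmatched rows get NULL for `orders`'s columns.
Matching on c.cust_id = o.cust_id. A NULL in a compared column never satisfies the condition.
- c row (cust_id=NULL): no match → kept, o columns NULL.
- c row (cust_id=3): no match → kept, o columns NULL.
- c row (cust_id=3): no match → kept, o columns NULL.
- c row (cust_id=3): no match → kept, o columns NULL.
- c row (cust_id=2): no match → kept, o columns NULL.
- c row (cust_id=8): matches 3 o row(s) → 3 output row(s).
- c row (cust_id=8): matches 3 o row(s) → 3 output row(s).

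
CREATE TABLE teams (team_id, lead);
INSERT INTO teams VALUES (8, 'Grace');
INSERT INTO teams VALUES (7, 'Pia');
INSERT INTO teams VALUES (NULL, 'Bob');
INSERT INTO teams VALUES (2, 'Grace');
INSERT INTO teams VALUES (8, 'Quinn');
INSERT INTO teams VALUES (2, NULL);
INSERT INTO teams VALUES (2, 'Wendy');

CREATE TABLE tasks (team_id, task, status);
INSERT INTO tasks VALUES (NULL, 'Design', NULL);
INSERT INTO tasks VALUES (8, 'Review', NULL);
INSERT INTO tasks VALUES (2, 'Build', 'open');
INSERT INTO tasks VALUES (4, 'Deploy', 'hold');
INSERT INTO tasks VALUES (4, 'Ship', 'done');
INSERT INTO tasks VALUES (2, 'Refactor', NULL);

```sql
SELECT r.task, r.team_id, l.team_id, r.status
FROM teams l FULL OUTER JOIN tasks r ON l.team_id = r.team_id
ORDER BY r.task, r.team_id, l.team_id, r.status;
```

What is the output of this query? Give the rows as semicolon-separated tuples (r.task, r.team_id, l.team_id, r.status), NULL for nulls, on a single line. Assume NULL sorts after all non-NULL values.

(Build, 2, 2, open); (Build, 2, 2, open); (Build, 2, 2, open); (Deploy, 4, NULL, hold); (Design, NULL, NULL, NULL); (Refactor, 2, 2, NULL); (Refactor, 2, 2, NULL); (Refactor, 2, 2, NULL); (Review, 8, 8, NULL); (Review, 8, 8, NULL); (Ship, 4, NULL, done); (NULL, NULL, 7, NULL); (NULL, NULL, NULL, NULL)

FULL OUTER JOIN keeps every row from both sides; unmatched rows get NULL for the other side's columns.
Matching on l.team_id = r.team_id. A NULL in a compared column never satisfies the condition.
- l row (team_id=8): matches 1 r row(s) → 1 output row(s).
- l row (team_id=7): no match → kept, r columns NULL.
- l row (team_id=NULL): no match → kept, r columns NULL.
- l row (team_id=2): matches 2 r row(s) → 2 output row(s).
- l row (team_id=8): matches 1 r row(s) → 1 output row(s).
- l row (team_id=2): matches 2 r row(s) → 2 output row(s).
- l row (team_id=2): matches 2 r row(s) → 2 output row(s).
- plus 3 unmatched r row(s), each kept with NULL l columns.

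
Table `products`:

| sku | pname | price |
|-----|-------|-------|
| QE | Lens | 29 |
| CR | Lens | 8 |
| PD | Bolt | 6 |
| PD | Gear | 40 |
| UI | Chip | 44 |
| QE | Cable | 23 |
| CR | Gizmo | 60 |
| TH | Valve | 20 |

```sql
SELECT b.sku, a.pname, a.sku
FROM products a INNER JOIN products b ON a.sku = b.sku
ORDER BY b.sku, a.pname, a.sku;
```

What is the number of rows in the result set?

INNER JOIN keeps only pairs where the ON condition holds.
Matching on a.sku = b.sku.
Matched pairs: 14.
Total: 14 rows.

14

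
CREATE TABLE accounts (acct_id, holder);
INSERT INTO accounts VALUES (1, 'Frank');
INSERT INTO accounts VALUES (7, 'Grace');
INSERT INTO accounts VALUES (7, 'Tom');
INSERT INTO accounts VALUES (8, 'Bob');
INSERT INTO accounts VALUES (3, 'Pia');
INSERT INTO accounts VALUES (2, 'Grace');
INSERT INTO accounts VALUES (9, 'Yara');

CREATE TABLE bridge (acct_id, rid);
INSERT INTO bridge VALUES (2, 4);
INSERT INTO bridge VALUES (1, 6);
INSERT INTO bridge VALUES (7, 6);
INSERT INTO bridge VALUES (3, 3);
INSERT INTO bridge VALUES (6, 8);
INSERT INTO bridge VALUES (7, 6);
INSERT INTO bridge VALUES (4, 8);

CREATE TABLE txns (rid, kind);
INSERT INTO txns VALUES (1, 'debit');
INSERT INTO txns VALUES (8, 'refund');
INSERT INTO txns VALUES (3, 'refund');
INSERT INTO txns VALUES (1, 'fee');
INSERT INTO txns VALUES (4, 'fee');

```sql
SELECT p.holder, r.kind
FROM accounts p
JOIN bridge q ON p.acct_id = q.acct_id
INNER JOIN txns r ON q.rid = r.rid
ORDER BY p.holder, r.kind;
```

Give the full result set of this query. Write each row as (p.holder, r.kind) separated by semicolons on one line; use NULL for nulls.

Joins associate left-to-right: accounts INNER JOIN bridge on acct_id gives 7 intermediate row(s).
Then INNER JOIN `txns r` on rid: keep only rows whose q.rid appears in r.

(Grace, fee); (Pia, refund)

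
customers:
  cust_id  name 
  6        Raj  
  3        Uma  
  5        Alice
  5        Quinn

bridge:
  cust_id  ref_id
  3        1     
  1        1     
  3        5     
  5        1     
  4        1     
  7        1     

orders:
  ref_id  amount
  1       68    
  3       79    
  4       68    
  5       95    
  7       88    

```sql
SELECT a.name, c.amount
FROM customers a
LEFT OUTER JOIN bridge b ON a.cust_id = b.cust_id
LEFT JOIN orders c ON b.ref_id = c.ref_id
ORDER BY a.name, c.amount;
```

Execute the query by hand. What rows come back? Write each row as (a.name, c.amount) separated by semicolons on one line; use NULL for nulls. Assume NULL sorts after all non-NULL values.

Step 1 — a LEFT JOIN b on cust_id → 5 row(s).
Then LEFT JOIN `orders c` on ref_id: each of those 5 rows is kept; rows whose b.ref_id has no match in c get NULL for c's columns.

(Alice, 68); (Quinn, 68); (Raj, NULL); (Uma, 68); (Uma, 95)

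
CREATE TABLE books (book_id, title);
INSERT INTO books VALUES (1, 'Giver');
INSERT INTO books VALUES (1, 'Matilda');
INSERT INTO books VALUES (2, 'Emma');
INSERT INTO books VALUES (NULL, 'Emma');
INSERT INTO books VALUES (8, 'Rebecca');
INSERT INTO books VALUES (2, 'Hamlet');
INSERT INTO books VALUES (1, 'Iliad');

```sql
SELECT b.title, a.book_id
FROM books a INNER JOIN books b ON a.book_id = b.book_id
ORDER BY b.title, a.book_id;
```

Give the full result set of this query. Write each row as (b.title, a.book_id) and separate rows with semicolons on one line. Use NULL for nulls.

INNER JOIN keeps only pairs where the ON condition holds.
Matching on a.book_id = b.book_id. A NULL in a compared column never satisfies the condition.
Matched pairs: 14.

(Emma, 2); (Emma, 2); (Giver, 1); (Giver, 1); (Giver, 1); (Hamlet, 2); (Hamlet, 2); (Iliad, 1); (Iliad, 1); (Iliad, 1); (Matilda, 1); (Matilda, 1); (Matilda, 1); (Rebecca, 8)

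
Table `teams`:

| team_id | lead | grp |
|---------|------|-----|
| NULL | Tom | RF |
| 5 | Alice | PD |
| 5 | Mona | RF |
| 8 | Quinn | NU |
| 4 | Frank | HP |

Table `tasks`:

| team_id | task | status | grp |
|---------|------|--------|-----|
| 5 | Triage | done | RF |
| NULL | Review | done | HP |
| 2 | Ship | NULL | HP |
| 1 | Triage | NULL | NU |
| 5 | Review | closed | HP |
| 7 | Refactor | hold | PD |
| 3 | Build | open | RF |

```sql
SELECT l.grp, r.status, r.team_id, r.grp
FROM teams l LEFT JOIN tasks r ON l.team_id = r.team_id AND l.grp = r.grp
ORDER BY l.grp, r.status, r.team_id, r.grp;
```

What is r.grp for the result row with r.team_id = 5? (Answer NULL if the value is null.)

RF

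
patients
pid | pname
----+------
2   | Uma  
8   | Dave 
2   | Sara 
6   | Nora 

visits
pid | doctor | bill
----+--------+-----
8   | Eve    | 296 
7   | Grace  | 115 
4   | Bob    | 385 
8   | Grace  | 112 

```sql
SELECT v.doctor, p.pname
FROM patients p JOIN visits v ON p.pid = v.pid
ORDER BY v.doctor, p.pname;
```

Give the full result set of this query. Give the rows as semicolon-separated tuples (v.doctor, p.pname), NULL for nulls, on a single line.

(Eve, Dave); (Grace, Dave)

INNER JOIN keeps only pairs where the ON condition holds.
Matching on p.pid = v.pid.
Matched pairs: 2.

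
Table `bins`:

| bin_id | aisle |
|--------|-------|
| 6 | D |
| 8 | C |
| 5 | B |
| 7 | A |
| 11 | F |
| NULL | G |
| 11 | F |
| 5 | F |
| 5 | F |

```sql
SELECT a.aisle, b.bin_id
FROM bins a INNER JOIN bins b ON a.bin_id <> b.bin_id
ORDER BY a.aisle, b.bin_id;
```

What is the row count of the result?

48

INNER JOIN keeps only pairs where the ON condition holds.
Matching on a.bin_id <> b.bin_id. A NULL in a compared column never satisfies the condition.
- a[0] bin_id=6 → 7 match(es) in b → 7 row(s).
- a[1] bin_id=8 → 7 match(es) in b → 7 row(s).
- a[2] bin_id=5 → 5 match(es) in b → 5 row(s).
- a[3] bin_id=7 → 7 match(es) in b → 7 row(s).
- a[4] bin_id=11 → 6 match(es) in b → 6 row(s).
- a[5] bin_id=NULL → no match; dropped.
- a[6] bin_id=11 → 6 match(es) in b → 6 row(s).
- a[7] bin_id=5 → 5 match(es) in b → 5 row(s).
- a[8] bin_id=5 → 5 match(es) in b → 5 row(s).
Total: 48 rows.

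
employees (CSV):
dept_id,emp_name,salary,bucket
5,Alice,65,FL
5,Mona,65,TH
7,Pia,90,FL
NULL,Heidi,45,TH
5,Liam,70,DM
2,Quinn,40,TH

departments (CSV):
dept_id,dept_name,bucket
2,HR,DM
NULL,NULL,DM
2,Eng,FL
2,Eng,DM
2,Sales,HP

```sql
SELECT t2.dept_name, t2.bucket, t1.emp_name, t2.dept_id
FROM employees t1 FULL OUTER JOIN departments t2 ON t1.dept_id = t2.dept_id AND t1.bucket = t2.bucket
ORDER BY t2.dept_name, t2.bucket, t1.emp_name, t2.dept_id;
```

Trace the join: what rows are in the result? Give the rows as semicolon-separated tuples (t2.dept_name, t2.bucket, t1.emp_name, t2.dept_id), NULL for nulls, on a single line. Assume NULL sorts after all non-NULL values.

FULL OUTER JOIN keeps every row from both sides; unmatched rows get NULL for the other side's columns.
Matching on t1.dept_id = t2.dept_id AND t1.bucket = t2.bucket. A NULL in a compared column never satisfies the condition.
Matched pairs: 0; unmatched t1 rows kept: 6; unmatched t2 rows kept: 5.

(Eng, DM, NULL, 2); (Eng, FL, NULL, 2); (HR, DM, NULL, 2); (Sales, HP, NULL, 2); (NULL, DM, NULL, NULL); (NULL, NULL, Alice, NULL); (NULL, NULL, Heidi, NULL); (NULL, NULL, Liam, NULL); (NULL, NULL, Mona, NULL); (NULL, NULL, Pia, NULL); (NULL, NULL, Quinn, NULL)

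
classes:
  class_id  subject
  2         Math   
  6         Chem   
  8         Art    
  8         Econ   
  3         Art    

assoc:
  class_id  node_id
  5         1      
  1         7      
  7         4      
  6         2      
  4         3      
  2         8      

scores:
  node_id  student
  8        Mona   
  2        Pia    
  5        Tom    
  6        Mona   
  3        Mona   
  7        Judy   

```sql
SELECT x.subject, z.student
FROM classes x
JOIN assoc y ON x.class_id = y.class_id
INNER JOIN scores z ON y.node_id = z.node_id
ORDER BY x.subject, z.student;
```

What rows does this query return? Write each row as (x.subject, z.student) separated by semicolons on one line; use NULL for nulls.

Step 1 — x INNER JOIN y on class_id → 2 row(s).
Then INNER JOIN `scores z` on node_id: keep only rows whose y.node_id appears in z.

(Chem, Pia); (Math, Mona)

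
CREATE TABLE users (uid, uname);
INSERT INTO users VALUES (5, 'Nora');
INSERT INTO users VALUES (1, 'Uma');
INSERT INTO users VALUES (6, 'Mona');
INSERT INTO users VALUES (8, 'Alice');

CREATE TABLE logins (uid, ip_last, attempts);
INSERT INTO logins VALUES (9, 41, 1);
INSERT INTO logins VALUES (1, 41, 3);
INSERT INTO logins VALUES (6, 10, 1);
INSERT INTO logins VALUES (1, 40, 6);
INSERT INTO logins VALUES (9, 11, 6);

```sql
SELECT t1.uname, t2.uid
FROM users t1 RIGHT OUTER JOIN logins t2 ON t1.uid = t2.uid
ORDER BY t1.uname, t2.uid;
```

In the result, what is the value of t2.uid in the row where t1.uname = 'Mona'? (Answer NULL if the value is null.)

RIGHT JOIN keeps every row from `logins`; unmatched rows get NULL for `users`'s columns.
Matching on t1.uid = t2.uid.
- uid=5: no matching t2 row.
- uid=1: 2 matching t2 row(s), so 2 row(s) emitted.
- uid=6: 1 matching t2 row(s), so 1 row(s) emitted.
- uid=8: no matching t2 row.
- 2 row(s) from t2 found no t1 partner → padded with NULL.

6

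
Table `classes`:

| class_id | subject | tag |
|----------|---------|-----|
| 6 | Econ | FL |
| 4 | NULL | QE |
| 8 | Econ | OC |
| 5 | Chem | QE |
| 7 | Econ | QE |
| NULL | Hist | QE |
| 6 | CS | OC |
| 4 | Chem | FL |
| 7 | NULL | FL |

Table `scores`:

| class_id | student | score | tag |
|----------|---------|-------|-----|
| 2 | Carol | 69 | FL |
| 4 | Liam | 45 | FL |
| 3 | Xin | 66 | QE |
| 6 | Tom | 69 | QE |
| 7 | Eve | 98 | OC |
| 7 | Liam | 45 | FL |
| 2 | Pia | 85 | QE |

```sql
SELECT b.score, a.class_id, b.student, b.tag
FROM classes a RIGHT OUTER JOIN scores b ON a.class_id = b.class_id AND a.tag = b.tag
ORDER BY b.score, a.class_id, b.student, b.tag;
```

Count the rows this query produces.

7

RIGHT JOIN keeps every row from `scores`; unmatched rows get NULL for `classes`'s columns.
Matching on a.class_id = b.class_id AND a.tag = b.tag. A NULL in a compared column never satisfies the condition.
Matched pairs: 2; unmatched b rows kept: 5.
Total: 2 matched + 5 padded = 7 rows.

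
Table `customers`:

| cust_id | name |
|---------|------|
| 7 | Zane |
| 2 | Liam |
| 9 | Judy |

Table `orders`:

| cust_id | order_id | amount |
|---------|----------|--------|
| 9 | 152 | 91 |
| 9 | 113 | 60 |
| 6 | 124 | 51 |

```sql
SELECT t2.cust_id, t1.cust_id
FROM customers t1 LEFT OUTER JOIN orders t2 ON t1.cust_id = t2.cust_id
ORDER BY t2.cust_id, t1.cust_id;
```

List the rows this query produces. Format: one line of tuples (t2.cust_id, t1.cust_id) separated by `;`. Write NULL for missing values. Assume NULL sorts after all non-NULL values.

(9, 9); (9, 9); (NULL, 2); (NULL, 7)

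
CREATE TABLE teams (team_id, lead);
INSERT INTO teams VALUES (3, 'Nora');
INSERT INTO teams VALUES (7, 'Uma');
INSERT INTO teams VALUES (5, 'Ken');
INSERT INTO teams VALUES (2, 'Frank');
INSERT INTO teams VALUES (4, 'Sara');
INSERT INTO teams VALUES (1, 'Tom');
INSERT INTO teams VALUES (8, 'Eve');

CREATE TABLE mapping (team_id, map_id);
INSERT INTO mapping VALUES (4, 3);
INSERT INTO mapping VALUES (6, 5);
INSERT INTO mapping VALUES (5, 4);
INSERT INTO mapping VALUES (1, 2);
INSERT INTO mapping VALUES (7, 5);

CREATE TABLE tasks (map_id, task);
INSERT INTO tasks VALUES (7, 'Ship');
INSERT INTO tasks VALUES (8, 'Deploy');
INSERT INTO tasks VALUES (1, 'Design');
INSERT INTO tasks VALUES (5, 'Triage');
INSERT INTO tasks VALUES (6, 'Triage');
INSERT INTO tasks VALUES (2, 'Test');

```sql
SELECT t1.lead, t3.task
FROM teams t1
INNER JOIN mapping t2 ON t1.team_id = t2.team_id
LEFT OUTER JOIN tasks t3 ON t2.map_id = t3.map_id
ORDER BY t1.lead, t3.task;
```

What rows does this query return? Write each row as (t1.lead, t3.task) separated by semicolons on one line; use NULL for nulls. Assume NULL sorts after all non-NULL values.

Evaluate left to right. First `teams t1 INNER JOIN mapping t2` on team_id: 4 row(s).
Then LEFT JOIN `tasks t3` on map_id: each of those 4 rows is kept; rows whose t2.map_id has no match in t3 get NULL for t3's columns.

(Ken, NULL); (Sara, NULL); (Tom, Test); (Uma, Triage)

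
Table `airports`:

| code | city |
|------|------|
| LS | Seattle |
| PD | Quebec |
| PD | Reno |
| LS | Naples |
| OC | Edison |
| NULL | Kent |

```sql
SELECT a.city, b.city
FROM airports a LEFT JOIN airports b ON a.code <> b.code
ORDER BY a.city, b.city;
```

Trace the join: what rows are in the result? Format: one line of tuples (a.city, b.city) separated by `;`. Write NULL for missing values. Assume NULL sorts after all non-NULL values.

LEFT JOIN keeps every row from `airports a`; unmatched rows get NULL for `airports b`'s columns.
Matching on a.code <> b.code. A NULL in a compared column never satisfies the condition.
- a (code=LS) pairs with 3 row(s) of b.
- a (code=PD) pairs with 3 row(s) of b.
- a (code=PD) pairs with 3 row(s) of b.
- a (code=LS) pairs with 3 row(s) of b.
- a (code=OC) pairs with 4 row(s) of b.
- a (code=NULL) has no partner → padded with NULL.

(Edison, Naples); (Edison, Quebec); (Edison, Reno); (Edison, Seattle); (Kent, NULL); (Naples, Edison); (Naples, Quebec); (Naples, Reno); (Quebec, Edison); (Quebec, Naples); (Quebec, Seattle); (Reno, Edison); (Reno, Naples); (Reno, Seattle); (Seattle, Edison); (Seattle, Quebec); (Seattle, Reno)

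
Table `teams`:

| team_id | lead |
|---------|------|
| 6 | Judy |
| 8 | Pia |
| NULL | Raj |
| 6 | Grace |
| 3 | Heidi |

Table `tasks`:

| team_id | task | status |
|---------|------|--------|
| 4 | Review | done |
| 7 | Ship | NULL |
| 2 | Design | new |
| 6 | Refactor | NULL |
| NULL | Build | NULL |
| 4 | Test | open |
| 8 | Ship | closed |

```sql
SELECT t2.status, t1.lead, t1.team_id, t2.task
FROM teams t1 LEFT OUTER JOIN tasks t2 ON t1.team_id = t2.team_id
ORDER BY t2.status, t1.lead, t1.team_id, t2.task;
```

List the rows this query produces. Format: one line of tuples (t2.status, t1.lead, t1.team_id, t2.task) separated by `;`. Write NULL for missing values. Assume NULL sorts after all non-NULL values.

LEFT JOIN keeps every row from `teams`; unmatched rows get NULL for `tasks`'s columns.
Matching on t1.team_id = t2.team_id. A NULL in a compared column never satisfies the condition.
Matched pairs: 3; unmatched t1 rows kept: 2.

(closed, Pia, 8, Ship); (NULL, Grace, 6, Refactor); (NULL, Heidi, 3, NULL); (NULL, Judy, 6, Refactor); (NULL, Raj, NULL, NULL)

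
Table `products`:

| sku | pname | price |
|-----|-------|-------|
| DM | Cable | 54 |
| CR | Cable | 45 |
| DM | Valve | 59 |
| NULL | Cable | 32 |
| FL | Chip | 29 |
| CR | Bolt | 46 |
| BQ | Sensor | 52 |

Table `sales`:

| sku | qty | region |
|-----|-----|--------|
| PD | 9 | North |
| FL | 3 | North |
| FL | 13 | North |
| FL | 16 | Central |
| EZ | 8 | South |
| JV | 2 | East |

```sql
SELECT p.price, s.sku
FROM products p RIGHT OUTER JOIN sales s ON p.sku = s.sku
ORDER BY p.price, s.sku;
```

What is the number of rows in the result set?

6

RIGHT JOIN keeps every row from `sales`; unmatched rows get NULL for `products`'s columns.
Matching on p.sku = s.sku. A NULL in a compared column never satisfies the condition.
- p row (sku=DM): no match.
- p row (sku=CR): no match.
- p row (sku=DM): no match.
- p row (sku=NULL): no match.
- p row (sku=FL): matches 3 s row(s) → 3 output row(s).
- p row (sku=CR): no match.
- p row (sku=BQ): no match.
- 3 row(s) from s found no p partner → padded with NULL.
Total: 3 matched + 3 padded = 6 rows.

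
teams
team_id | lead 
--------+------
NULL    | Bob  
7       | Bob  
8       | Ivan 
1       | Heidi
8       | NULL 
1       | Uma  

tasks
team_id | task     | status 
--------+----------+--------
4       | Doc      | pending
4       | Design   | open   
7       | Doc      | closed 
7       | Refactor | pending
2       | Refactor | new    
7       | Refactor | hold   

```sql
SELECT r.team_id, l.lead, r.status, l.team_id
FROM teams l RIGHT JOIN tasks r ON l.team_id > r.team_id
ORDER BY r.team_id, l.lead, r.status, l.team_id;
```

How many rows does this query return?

RIGHT JOIN keeps every row from `tasks`; unmatched rows get NULL for `teams`'s columns.
Matching on l.team_id > r.team_id. A NULL in a compared column never satisfies the condition.
- l row (team_id=NULL): no match.
- l row (team_id=7): matches 3 r row(s) → 3 output row(s).
- l row (team_id=8): matches 6 r row(s) → 6 output row(s).
- l row (team_id=1): no match.
- l row (team_id=8): matches 6 r row(s) → 6 output row(s).
- l row (team_id=1): no match.
- every r row matched at least one l row.
Total: 15 rows.

15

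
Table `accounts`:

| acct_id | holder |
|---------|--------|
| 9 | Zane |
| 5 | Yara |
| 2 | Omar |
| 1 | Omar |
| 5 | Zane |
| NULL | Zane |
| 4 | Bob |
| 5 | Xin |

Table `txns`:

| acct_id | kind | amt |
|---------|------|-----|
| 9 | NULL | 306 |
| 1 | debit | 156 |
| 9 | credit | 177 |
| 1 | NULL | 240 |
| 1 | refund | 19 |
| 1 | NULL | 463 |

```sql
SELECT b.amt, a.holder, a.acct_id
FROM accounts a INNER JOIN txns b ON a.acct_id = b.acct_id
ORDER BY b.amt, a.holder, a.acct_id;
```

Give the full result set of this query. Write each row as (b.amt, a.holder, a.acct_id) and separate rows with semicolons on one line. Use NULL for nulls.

(19, Omar, 1); (156, Omar, 1); (177, Zane, 9); (240, Omar, 1); (306, Zane, 9); (463, Omar, 1)

INNER JOIN keeps only pairs where the ON condition holds.
Matching on a.acct_id = b.acct_id. A NULL in a compared column never satisfies the condition.
- a row (acct_id=9): matches 2 b row(s) → 2 output row(s).
- a row (acct_id=5): no match → dropped.
- a row (acct_id=2): no match → dropped.
- a row (acct_id=1): matches 4 b row(s) → 4 output row(s).
- a row (acct_id=5): no match → dropped.
- a row (acct_id=NULL): no match → dropped.
- a row (acct_id=4): no match → dropped.
- a row (acct_id=5): no match → dropped.
After projecting and ordering:
b.amt | a.holder | a.acct_id
19 | Omar | 1
156 | Omar | 1
177 | Zane | 9
240 | Omar | 1
306 | Zane | 9
463 | Omar | 1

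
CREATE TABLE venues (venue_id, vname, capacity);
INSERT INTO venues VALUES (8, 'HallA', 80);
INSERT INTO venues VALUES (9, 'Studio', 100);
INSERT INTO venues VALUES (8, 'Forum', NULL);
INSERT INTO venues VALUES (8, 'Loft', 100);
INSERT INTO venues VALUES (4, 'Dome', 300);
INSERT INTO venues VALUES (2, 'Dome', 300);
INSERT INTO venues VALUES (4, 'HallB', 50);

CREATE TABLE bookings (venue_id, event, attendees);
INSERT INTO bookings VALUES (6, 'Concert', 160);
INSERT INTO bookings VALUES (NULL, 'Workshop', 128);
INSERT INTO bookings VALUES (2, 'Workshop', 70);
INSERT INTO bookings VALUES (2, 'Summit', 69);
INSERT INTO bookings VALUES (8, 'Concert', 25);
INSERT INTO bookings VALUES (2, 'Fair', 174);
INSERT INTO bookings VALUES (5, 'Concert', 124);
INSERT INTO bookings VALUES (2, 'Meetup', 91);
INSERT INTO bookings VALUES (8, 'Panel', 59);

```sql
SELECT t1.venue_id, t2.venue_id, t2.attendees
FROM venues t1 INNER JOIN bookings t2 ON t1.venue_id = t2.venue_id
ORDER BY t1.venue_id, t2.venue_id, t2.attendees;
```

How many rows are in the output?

INNER JOIN keeps only pairs where the ON condition holds.
Matching on t1.venue_id = t2.venue_id. A NULL in a compared column never satisfies the condition.
Matched pairs: 10.
Total: 10 rows.

10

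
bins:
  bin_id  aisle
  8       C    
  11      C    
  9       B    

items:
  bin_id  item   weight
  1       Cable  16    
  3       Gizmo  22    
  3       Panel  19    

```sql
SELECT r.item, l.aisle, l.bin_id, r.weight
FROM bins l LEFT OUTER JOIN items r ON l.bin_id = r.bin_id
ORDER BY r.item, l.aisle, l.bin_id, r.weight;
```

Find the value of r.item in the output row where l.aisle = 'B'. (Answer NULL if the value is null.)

LEFT JOIN keeps every row from `bins`; unmatched rows get NULL for `items`'s columns.
Matching on l.bin_id = r.bin_id.
- l row (bin_id=8): no match → kept, r columns NULL.
- l row (bin_id=11): no match → kept, r columns NULL.
- l row (bin_id=9): no match → kept, r columns NULL.

NULL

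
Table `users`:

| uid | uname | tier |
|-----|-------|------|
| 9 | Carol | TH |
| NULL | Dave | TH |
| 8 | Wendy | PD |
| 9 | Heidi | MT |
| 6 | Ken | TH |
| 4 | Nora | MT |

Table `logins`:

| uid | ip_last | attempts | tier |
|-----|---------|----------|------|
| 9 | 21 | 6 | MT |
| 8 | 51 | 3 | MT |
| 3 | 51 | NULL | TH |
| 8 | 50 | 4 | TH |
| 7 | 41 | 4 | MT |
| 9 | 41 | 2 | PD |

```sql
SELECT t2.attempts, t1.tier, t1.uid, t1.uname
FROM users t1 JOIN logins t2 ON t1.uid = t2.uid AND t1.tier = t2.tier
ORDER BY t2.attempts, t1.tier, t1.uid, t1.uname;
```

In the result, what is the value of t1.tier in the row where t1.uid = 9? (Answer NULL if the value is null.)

INNER JOIN keeps only pairs where the ON condition holds.
Matching on t1.uid = t2.uid AND t1.tier = t2.tier. A NULL in a compared column never satisfies the condition.
- t1 row (uid=9, tier=TH): no match → dropped.
- t1 row (uid=NULL, tier=TH): no match → dropped.
- t1 row (uid=8, tier=PD): no match → dropped.
- t1 row (uid=9, tier=MT): matches 1 t2 row(s) → 1 output row(s).
- t1 row (uid=6, tier=TH): no match → dropped.
- t1 row (uid=4, tier=MT): no match → dropped.

MT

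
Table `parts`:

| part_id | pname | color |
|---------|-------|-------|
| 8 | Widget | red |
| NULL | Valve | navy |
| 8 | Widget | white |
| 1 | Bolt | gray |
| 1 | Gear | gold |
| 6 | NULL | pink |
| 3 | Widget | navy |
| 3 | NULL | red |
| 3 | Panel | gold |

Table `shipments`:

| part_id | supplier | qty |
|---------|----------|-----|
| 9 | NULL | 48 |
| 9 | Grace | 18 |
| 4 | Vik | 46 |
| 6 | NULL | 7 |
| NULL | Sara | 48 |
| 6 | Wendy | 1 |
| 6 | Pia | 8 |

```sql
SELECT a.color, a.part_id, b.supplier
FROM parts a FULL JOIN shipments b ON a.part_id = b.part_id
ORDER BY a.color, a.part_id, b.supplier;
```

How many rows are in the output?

15

FULL OUTER JOIN keeps every row from both sides; unmatched rows get NULL for the other side's columns.
Matching on a.part_id = b.part_id. A NULL in a compared column never satisfies the condition.
Matched pairs: 3; unmatched a rows kept: 8; unmatched b rows kept: 4.
Total: 3 matched + 12 padded = 15 rows.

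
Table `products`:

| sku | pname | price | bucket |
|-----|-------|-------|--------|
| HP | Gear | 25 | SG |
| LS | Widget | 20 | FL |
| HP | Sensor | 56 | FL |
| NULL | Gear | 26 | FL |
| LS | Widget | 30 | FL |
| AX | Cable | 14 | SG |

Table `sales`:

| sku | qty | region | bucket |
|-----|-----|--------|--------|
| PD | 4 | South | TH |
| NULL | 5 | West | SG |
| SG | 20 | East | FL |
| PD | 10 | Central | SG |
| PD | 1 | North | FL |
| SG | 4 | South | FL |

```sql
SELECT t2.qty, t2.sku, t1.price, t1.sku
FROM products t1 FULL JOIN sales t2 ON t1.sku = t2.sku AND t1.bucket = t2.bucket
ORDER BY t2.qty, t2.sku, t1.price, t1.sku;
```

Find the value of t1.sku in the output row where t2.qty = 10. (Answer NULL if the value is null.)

NULL

FULL OUTER JOIN keeps every row from both sides; unmatched rows get NULL for the other side's columns.
Matching on t1.sku = t2.sku AND t1.bucket = t2.bucket. A NULL in a compared column never satisfies the condition.
- sku=HP, bucket=SG: no t2 row matches, row kept with t2 columns NULL.
- sku=LS, bucket=FL: no t2 row matches, row kept with t2 columns NULL.
- sku=HP, bucket=FL: no t2 row matches, row kept with t2 columns NULL.
- sku=NULL, bucket=FL: no t2 row matches, row kept with t2 columns NULL.
- sku=LS, bucket=FL: no t2 row matches, row kept with t2 columns NULL.
- sku=AX, bucket=SG: no t2 row matches, row kept with t2 columns NULL.
- 6 t2 row(s) had no t1 match → kept, t1 columns NULL.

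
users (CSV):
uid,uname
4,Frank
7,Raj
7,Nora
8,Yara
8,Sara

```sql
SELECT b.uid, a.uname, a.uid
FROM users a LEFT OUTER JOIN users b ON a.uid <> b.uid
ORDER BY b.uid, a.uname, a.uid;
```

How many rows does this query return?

LEFT JOIN keeps every row from `users a`; unmatched rows get NULL for `users b`'s columns.
Matching on a.uid <> b.uid.
- a (uid=4) pairs with 4 row(s) of b.
- a (uid=7) pairs with 3 row(s) of b.
- a (uid=7) pairs with 3 row(s) of b.
- a (uid=8) pairs with 3 row(s) of b.
- a (uid=8) pairs with 3 row(s) of b.
Total: 16 rows.

16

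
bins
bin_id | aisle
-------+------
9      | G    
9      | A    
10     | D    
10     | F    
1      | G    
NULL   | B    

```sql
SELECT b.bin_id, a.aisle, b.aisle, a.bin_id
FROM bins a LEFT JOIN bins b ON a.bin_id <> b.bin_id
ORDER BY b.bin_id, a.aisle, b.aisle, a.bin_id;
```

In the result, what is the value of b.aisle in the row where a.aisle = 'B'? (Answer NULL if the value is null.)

LEFT JOIN keeps every row from `bins a`; unmatched rows get NULL for `bins b`'s columns.
Matching on a.bin_id <> b.bin_id. A NULL in a compared column never satisfies the condition.
- bin_id=9: 3 matching b row(s), so 3 row(s) emitted.
- bin_id=9: 3 matching b row(s), so 3 row(s) emitted.
- bin_id=10: 3 matching b row(s), so 3 row(s) emitted.
- bin_id=10: 3 matching b row(s), so 3 row(s) emitted.
- bin_id=1: 4 matching b row(s), so 4 row(s) emitted.
- bin_id=NULL: no b row matches, row kept with b columns NULL.

NULL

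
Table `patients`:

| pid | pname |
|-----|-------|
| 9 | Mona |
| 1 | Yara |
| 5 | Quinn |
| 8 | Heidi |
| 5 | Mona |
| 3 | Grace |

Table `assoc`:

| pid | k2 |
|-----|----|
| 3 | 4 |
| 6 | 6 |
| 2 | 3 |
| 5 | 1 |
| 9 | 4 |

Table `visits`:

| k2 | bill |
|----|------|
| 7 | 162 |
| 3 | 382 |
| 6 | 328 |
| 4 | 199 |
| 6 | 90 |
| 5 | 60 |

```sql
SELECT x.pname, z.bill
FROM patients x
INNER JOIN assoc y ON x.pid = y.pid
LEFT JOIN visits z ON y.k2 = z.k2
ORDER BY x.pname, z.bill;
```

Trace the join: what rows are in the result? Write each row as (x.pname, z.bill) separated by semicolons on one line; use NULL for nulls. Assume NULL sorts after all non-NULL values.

(Grace, 199); (Mona, 199); (Mona, NULL); (Quinn, NULL)

Step 1 — x INNER JOIN y on pid → 4 row(s).
Then LEFT JOIN `visits z` on k2: each of those 4 rows is kept; rows whose y.k2 has no match in z get NULL for z's columns.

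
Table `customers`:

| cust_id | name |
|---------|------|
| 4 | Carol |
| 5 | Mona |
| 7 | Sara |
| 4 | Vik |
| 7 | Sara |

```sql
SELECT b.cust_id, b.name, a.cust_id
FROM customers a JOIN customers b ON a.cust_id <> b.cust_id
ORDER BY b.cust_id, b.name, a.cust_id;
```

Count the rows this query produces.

INNER JOIN keeps only pairs where the ON condition holds.
Matching on a.cust_id <> b.cust_id.
- a (cust_id=4) pairs with 3 row(s) of b.
- a (cust_id=5) pairs with 4 row(s) of b.
- a (cust_id=7) pairs with 3 row(s) of b.
- a (cust_id=4) pairs with 3 row(s) of b.
- a (cust_id=7) pairs with 3 row(s) of b.
Total: 16 rows.

16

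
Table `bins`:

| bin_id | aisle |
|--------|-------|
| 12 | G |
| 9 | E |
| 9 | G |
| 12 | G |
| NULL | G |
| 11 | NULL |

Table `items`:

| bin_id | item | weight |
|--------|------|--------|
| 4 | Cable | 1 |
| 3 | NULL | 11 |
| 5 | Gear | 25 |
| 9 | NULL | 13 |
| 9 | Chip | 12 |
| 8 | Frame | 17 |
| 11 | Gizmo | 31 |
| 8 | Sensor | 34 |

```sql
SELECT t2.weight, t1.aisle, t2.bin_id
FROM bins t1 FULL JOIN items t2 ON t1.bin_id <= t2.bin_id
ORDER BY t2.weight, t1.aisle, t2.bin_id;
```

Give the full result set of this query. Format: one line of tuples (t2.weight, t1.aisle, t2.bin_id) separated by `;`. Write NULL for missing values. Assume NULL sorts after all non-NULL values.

FULL OUTER JOIN keeps every row from both sides; unmatched rows get NULL for the other side's columns.
Matching on t1.bin_id <= t2.bin_id. A NULL in a compared column never satisfies the condition.
- bin_id=12: no t2 row matches, row kept with t2 columns NULL.
- bin_id=9: 3 matching t2 row(s), so 3 row(s) emitted.
- bin_id=9: 3 matching t2 row(s), so 3 row(s) emitted.
- bin_id=12: no t2 row matches, row kept with t2 columns NULL.
- bin_id=NULL: no t2 row matches, row kept with t2 columns NULL.
- bin_id=11: 1 matching t2 row(s), so 1 row(s) emitted.
- 5 row(s) from t2 found no t1 partner → padded with NULL.

(1, NULL, 4); (11, NULL, 3); (12, E, 9); (12, G, 9); (13, E, 9); (13, G, 9); (17, NULL, 8); (25, NULL, 5); (31, E, 11); (31, G, 11); (31, NULL, 11); (34, NULL, 8); (NULL, G, NULL); (NULL, G, NULL); (NULL, G, NULL)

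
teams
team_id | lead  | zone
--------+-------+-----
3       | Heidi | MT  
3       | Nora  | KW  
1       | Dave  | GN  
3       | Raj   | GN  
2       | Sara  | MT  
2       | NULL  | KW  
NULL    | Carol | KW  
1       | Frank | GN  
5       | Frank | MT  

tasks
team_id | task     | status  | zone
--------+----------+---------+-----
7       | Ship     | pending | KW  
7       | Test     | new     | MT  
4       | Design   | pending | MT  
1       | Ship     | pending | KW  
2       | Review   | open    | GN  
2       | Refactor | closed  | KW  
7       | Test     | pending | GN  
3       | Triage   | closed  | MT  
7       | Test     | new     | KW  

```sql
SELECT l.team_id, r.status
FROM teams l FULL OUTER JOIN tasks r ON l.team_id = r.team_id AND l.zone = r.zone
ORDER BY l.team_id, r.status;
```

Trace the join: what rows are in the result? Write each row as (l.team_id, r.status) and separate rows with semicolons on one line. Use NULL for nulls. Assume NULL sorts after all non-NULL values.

(1, NULL); (1, NULL); (2, closed); (2, NULL); (3, closed); (3, NULL); (3, NULL); (5, NULL); (NULL, new); (NULL, new); (NULL, open); (NULL, pending); (NULL, pending); (NULL, pending); (NULL, pending); (NULL, NULL)

FULL OUTER JOIN keeps every row from both sides; unmatched rows get NULL for the other side's columns.
Matching on l.team_id = r.team_id AND l.zone = r.zone. A NULL in a compared column never satisfies the condition.
Matched pairs: 2; unmatched l rows kept: 7; unmatched r rows kept: 7.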